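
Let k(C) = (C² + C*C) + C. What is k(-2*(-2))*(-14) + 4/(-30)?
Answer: -7562/15 ≈ -504.13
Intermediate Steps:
k(C) = C + 2*C² (k(C) = (C² + C²) + C = 2*C² + C = C + 2*C²)
k(-2*(-2))*(-14) + 4/(-30) = ((-2*(-2))*(1 + 2*(-2*(-2))))*(-14) + 4/(-30) = (4*(1 + 2*4))*(-14) + 4*(-1/30) = (4*(1 + 8))*(-14) - 2/15 = (4*9)*(-14) - 2/15 = 36*(-14) - 2/15 = -504 - 2/15 = -7562/15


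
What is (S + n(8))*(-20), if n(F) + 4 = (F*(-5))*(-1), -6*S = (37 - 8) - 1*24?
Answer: -2110/3 ≈ -703.33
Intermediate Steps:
S = -5/6 (S = -((37 - 8) - 1*24)/6 = -(29 - 24)/6 = -1/6*5 = -5/6 ≈ -0.83333)
n(F) = -4 + 5*F (n(F) = -4 + (F*(-5))*(-1) = -4 - 5*F*(-1) = -4 + 5*F)
(S + n(8))*(-20) = (-5/6 + (-4 + 5*8))*(-20) = (-5/6 + (-4 + 40))*(-20) = (-5/6 + 36)*(-20) = (211/6)*(-20) = -2110/3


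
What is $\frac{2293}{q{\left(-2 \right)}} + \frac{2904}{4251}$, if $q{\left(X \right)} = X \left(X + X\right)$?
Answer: $\frac{3256925}{11336} \approx 287.31$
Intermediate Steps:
$q{\left(X \right)} = 2 X^{2}$ ($q{\left(X \right)} = X 2 X = 2 X^{2}$)
$\frac{2293}{q{\left(-2 \right)}} + \frac{2904}{4251} = \frac{2293}{2 \left(-2\right)^{2}} + \frac{2904}{4251} = \frac{2293}{2 \cdot 4} + 2904 \cdot \frac{1}{4251} = \frac{2293}{8} + \frac{968}{1417} = \frac{3256925}{11336}$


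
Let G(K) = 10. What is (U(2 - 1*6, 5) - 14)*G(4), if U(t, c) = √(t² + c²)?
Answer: -140 + 10*√41 ≈ -75.969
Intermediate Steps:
U(t, c) = √(c² + t²)
(U(2 - 1*6, 5) - 14)*G(4) = (√(5² + (2 - 1*6)²) - 14)*10 = (√(25 + (2 - 6)²) - 14)*10 = (√(25 + (-4)²) - 14)*10 = (√(25 + 16) - 14)*10 = (√41 - 14)*10 = (-14 + √41)*10 = -140 + 10*√41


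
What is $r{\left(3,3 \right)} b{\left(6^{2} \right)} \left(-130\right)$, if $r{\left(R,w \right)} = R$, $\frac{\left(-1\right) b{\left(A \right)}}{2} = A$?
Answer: $28080$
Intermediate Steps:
$b{\left(A \right)} = - 2 A$
$r{\left(3,3 \right)} b{\left(6^{2} \right)} \left(-130\right) = 3 \left(- 2 \cdot 6^{2}\right) \left(-130\right) = 3 \left(\left(-2\right) 36\right) \left(-130\right) = 3 \left(-72\right) \left(-130\right) = \left(-216\right) \left(-130\right) = 28080$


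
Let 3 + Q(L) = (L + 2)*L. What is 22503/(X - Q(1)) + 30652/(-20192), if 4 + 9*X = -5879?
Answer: -355812575/9899128 ≈ -35.944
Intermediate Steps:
X = -1961/3 (X = -4/9 + (1/9)*(-5879) = -4/9 - 5879/9 = -1961/3 ≈ -653.67)
Q(L) = -3 + L*(2 + L) (Q(L) = -3 + (L + 2)*L = -3 + (2 + L)*L = -3 + L*(2 + L))
22503/(X - Q(1)) + 30652/(-20192) = 22503/(-1961/3 - (-3 + 1**2 + 2*1)) + 30652/(-20192) = 22503/(-1961/3 - (-3 + 1 + 2)) + 30652*(-1/20192) = 22503/(-1961/3 - 1*0) - 7663/5048 = 22503/(-1961/3 + 0) - 7663/5048 = 22503/(-1961/3) - 7663/5048 = 22503*(-3/1961) - 7663/5048 = -67509/1961 - 7663/5048 = -355812575/9899128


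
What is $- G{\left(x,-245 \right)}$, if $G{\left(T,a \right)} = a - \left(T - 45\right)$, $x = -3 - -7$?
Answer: $204$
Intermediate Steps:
$x = 4$ ($x = -3 + 7 = 4$)
$G{\left(T,a \right)} = 45 + a - T$ ($G{\left(T,a \right)} = a - \left(T - 45\right) = a - \left(-45 + T\right) = 45 + a - T$)
$- G{\left(x,-245 \right)} = - (45 - 245 - 4) = \left(-1\right) \left(-204\right) = 204$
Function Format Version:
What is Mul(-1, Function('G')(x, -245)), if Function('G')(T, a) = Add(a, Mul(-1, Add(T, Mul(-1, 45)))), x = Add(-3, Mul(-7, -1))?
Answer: 204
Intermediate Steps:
x = 4 (x = Add(-3, 7) = 4)
Function('G')(T, a) = Add(45, a, Mul(-1, T)) (Function('G')(T, a) = Add(a, Mul(-1, Add(T, -45))) = Add(a, Mul(-1, Add(-45, T))) = Add(a, Add(45, Mul(-1, T))) = Add(45, a, Mul(-1, T)))
Mul(-1, Function('G')(x, -245)) = Mul(-1, Add(45, -245, Mul(-1, 4))) = Mul(-1, Add(45, -245, -4)) = Mul(-1, -204) = 204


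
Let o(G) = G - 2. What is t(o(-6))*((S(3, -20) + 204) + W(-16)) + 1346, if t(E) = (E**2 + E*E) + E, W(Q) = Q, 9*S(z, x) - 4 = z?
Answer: 71998/3 ≈ 23999.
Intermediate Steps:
S(z, x) = 4/9 + z/9
o(G) = -2 + G
t(E) = E + 2*E**2 (t(E) = (E**2 + E**2) + E = 2*E**2 + E = E + 2*E**2)
t(o(-6))*((S(3, -20) + 204) + W(-16)) + 1346 = ((-2 - 6)*(1 + 2*(-2 - 6)))*(((4/9 + (1/9)*3) + 204) - 16) + 1346 = (-8*(1 + 2*(-8)))*(((4/9 + 1/3) + 204) - 16) + 1346 = (-8*(1 - 16))*((7/9 + 204) - 16) + 1346 = (-8*(-15))*(1843/9 - 16) + 1346 = 120*(1699/9) + 1346 = 67960/3 + 1346 = 71998/3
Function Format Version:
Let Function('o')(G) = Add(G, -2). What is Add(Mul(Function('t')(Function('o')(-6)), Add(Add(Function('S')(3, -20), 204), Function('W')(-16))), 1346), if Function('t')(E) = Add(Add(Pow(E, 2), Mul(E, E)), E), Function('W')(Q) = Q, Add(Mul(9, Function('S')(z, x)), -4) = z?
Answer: Rational(71998, 3) ≈ 23999.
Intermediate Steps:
Function('S')(z, x) = Add(Rational(4, 9), Mul(Rational(1, 9), z))
Function('o')(G) = Add(-2, G)
Function('t')(E) = Add(E, Mul(2, Pow(E, 2))) (Function('t')(E) = Add(Add(Pow(E, 2), Pow(E, 2)), E) = Add(Mul(2, Pow(E, 2)), E) = Add(E, Mul(2, Pow(E, 2))))
Add(Mul(Function('t')(Function('o')(-6)), Add(Add(Function('S')(3, -20), 204), Function('W')(-16))), 1346) = Add(Mul(Mul(Add(-2, -6), Add(1, Mul(2, Add(-2, -6)))), Add(Add(Add(Rational(4, 9), Mul(Rational(1, 9), 3)), 204), -16)), 1346) = Add(Mul(Mul(-8, Add(1, Mul(2, -8))), Add(Add(Add(Rational(4, 9), Rational(1, 3)), 204), -16)), 1346) = Add(Mul(Mul(-8, Add(1, -16)), Add(Add(Rational(7, 9), 204), -16)), 1346) = Add(Mul(Mul(-8, -15), Add(Rational(1843, 9), -16)), 1346) = Add(Mul(120, Rational(1699, 9)), 1346) = Add(Rational(67960, 3), 1346) = Rational(71998, 3)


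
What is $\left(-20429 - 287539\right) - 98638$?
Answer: $-406606$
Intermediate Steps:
$\left(-20429 - 287539\right) - 98638 = -307968 - 98638 = -406606$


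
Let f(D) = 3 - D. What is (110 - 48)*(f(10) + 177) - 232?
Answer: 10308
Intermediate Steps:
(110 - 48)*(f(10) + 177) - 232 = (110 - 48)*((3 - 1*10) + 177) - 232 = 62*((3 - 10) + 177) - 232 = 62*(-7 + 177) - 232 = 62*170 - 232 = 10540 - 232 = 10308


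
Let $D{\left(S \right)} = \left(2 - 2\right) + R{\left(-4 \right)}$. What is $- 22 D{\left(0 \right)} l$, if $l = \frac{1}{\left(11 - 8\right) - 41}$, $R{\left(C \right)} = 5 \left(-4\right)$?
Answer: $- \frac{220}{19} \approx -11.579$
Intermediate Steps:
$R{\left(C \right)} = -20$
$D{\left(S \right)} = -20$ ($D{\left(S \right)} = \left(2 - 2\right) - 20 = 0 - 20 = -20$)
$l = - \frac{1}{38}$ ($l = \frac{1}{\left(11 - 8\right) - 41} = \frac{1}{3 - 41} = \frac{1}{-38} = - \frac{1}{38} \approx -0.026316$)
$- 22 D{\left(0 \right)} l = \left(-22\right) \left(-20\right) \left(- \frac{1}{38}\right) = 440 \left(- \frac{1}{38}\right) = - \frac{220}{19}$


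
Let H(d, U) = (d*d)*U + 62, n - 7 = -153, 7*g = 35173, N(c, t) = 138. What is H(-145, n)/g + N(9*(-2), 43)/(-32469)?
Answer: -13679804378/22392787 ≈ -610.90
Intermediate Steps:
g = 35173/7 (g = (⅐)*35173 = 35173/7 ≈ 5024.7)
n = -146 (n = 7 - 153 = -146)
H(d, U) = 62 + U*d² (H(d, U) = d²*U + 62 = U*d² + 62 = 62 + U*d²)
H(-145, n)/g + N(9*(-2), 43)/(-32469) = (62 - 146*(-145)²)/(35173/7) + 138/(-32469) = (62 - 146*21025)*(7/35173) + 138*(-1/32469) = (62 - 3069650)*(7/35173) - 46/10823 = -3069588*7/35173 - 46/10823 = -1263948/2069 - 46/10823 = -13679804378/22392787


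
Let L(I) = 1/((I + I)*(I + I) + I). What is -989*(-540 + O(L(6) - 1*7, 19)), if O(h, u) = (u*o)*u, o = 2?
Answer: -179998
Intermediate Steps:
L(I) = 1/(I + 4*I²) (L(I) = 1/((2*I)*(2*I) + I) = 1/(4*I² + I) = 1/(I + 4*I²))
O(h, u) = 2*u² (O(h, u) = (u*2)*u = (2*u)*u = 2*u²)
-989*(-540 + O(L(6) - 1*7, 19)) = -989*(-540 + 2*19²) = -989*(-540 + 2*361) = -989*(-540 + 722) = -989*182 = -179998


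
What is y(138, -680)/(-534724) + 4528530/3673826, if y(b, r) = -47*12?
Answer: 302948214198/245560366753 ≈ 1.2337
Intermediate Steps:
y(b, r) = -564
y(138, -680)/(-534724) + 4528530/3673826 = -564/(-534724) + 4528530/3673826 = -564*(-1/534724) + 4528530*(1/3673826) = 141/133681 + 2264265/1836913 = 302948214198/245560366753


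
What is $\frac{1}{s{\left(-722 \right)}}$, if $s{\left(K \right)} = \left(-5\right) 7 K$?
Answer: $\frac{1}{25270} \approx 3.9573 \cdot 10^{-5}$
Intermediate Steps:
$s{\left(K \right)} = - 35 K$
$\frac{1}{s{\left(-722 \right)}} = \frac{1}{\left(-35\right) \left(-722\right)} = \frac{1}{25270}$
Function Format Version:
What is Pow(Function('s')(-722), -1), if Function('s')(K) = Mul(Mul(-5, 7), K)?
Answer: Rational(1, 25270) ≈ 3.9573e-5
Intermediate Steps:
Function('s')(K) = Mul(-35, K)
Pow(Function('s')(-722), -1) = Pow(Mul(-35, -722), -1) = Pow(25270, -1) = Rational(1, 25270)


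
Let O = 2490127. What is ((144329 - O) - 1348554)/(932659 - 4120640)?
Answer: 3694352/3187981 ≈ 1.1588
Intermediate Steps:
((144329 - O) - 1348554)/(932659 - 4120640) = ((144329 - 1*2490127) - 1348554)/(932659 - 4120640) = ((144329 - 2490127) - 1348554)/(-3187981) = (-2345798 - 1348554)*(-1/3187981) = -3694352*(-1/3187981) = 3694352/3187981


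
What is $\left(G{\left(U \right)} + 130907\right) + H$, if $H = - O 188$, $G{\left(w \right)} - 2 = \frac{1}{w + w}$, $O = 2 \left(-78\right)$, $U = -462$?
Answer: $\frac{148058987}{924} \approx 1.6024 \cdot 10^{5}$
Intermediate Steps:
$O = -156$
$G{\left(w \right)} = 2 + \frac{1}{2 w}$ ($G{\left(w \right)} = 2 + \frac{1}{w + w} = 2 + \frac{1}{2 w}$)
$H = 29328$ ($H = - \left(-156\right) 188 = \left(-1\right) \left(-29328\right) = 29328$)
$\left(G{\left(U \right)} + 130907\right) + H = \left(\left(2 + \frac{1}{2 \left(-462\right)}\right) + 130907\right) + 29328 = \left(\left(2 + \frac{1}{2} \left(- \frac{1}{462}\right)\right) + 130907\right) + 29328 = \left(\left(2 - \frac{1}{924}\right) + 130907\right) + 29328 = \left(\frac{1847}{924} + 130907\right) + 29328 = \frac{120959915}{924} + 29328 = \frac{148058987}{924}$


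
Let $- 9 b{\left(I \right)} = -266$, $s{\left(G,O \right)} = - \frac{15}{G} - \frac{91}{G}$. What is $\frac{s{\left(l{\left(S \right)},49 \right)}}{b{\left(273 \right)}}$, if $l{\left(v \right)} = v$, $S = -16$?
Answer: $\frac{477}{2128} \approx 0.22415$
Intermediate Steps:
$s{\left(G,O \right)} = - \frac{106}{G}$
$b{\left(I \right)} = \frac{266}{9}$ ($b{\left(I \right)} = \left(- \frac{1}{9}\right) \left(-266\right) = \frac{266}{9}$)
$\frac{s{\left(l{\left(S \right)},49 \right)}}{b{\left(273 \right)}} = \frac{\left(-106\right) \frac{1}{-16}}{\frac{266}{9}} = \left(-106\right) \left(- \frac{1}{16}\right) \frac{9}{266} = \frac{53}{8} \cdot \frac{9}{266} = \frac{477}{2128}$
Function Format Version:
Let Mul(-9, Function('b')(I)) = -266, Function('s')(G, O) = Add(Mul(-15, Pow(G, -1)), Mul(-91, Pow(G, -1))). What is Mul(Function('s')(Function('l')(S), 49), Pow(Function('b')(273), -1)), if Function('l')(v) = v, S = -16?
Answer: Rational(477, 2128) ≈ 0.22415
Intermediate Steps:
Function('s')(G, O) = Mul(-106, Pow(G, -1))
Function('b')(I) = Rational(266, 9) (Function('b')(I) = Mul(Rational(-1, 9), -266) = Rational(266, 9))
Mul(Function('s')(Function('l')(S), 49), Pow(Function('b')(273), -1)) = Mul(Mul(-106, Pow(-16, -1)), Pow(Rational(266, 9), -1)) = Mul(Mul(-106, Rational(-1, 16)), Rational(9, 266)) = Mul(Rational(53, 8), Rational(9, 266)) = Rational(477, 2128)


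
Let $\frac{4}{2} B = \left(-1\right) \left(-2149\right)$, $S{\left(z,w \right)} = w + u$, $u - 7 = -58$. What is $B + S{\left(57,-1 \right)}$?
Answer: $\frac{2045}{2} \approx 1022.5$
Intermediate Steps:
$u = -51$ ($u = 7 - 58 = -51$)
$S{\left(z,w \right)} = -51 + w$ ($S{\left(z,w \right)} = w - 51 = -51 + w$)
$B = \frac{2149}{2}$ ($B = \frac{\left(-1\right) \left(-2149\right)}{2} = \frac{1}{2} \cdot 2149 = \frac{2149}{2} \approx 1074.5$)
$B + S{\left(57,-1 \right)} = \frac{2149}{2} - 52 = \frac{2045}{2}$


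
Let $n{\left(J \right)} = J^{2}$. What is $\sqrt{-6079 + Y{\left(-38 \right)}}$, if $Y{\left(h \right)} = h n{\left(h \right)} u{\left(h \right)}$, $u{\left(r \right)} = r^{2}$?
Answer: $9 i \sqrt{978287} \approx 8901.8 i$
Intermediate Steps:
$Y{\left(h \right)} = h^{5}$ ($Y{\left(h \right)} = h h^{2} h^{2} = h^{3} h^{2} = h^{5}$)
$\sqrt{-6079 + Y{\left(-38 \right)}} = \sqrt{-6079 + \left(-38\right)^{5}} = \sqrt{-6079 - 79235168} = \sqrt{-79241247} = 9 i \sqrt{978287}$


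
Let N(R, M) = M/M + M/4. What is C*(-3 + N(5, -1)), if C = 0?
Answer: 0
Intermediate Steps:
N(R, M) = 1 + M/4 (N(R, M) = 1 + M*(¼) = 1 + M/4)
C*(-3 + N(5, -1)) = 0*(-3 + (1 + (¼)*(-1))) = 0*(-3 + (1 - ¼)) = 0*(-3 + ¾) = 0*(-9/4) = 0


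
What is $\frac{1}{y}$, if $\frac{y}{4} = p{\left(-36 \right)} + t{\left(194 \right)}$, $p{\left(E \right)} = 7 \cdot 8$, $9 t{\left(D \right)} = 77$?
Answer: $\frac{9}{2324} \approx 0.0038726$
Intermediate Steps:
$t{\left(D \right)} = \frac{77}{9}$ ($t{\left(D \right)} = \frac{1}{9} \cdot 77 = \frac{77}{9}$)
$p{\left(E \right)} = 56$
$y = \frac{2324}{9}$ ($y = 4 \left(56 + \frac{77}{9}\right) = 4 \cdot \frac{581}{9} = \frac{2324}{9} \approx 258.22$)
$\frac{1}{y} = \frac{1}{\frac{2324}{9}} = \frac{9}{2324}$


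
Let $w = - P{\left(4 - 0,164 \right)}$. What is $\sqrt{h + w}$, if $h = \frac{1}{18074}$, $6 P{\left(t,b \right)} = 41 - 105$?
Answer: $\frac{\sqrt{31360432362}}{54222} \approx 3.266$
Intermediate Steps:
$P{\left(t,b \right)} = - \frac{32}{3}$ ($P{\left(t,b \right)} = \frac{41 - 105}{6} = \frac{1}{6} \left(-64\right) = - \frac{32}{3}$)
$h = \frac{1}{18074} \approx 5.5328 \cdot 10^{-5}$
$w = \frac{32}{3}$ ($w = \left(-1\right) \left(- \frac{32}{3}\right) = \frac{32}{3} \approx 10.667$)
$\sqrt{h + w} = \sqrt{\frac{1}{18074} + \frac{32}{3}} = \sqrt{\frac{578371}{54222}} = \frac{\sqrt{31360432362}}{54222}$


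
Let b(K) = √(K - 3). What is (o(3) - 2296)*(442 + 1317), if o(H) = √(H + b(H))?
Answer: -4038664 + 1759*√3 ≈ -4.0356e+6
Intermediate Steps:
b(K) = √(-3 + K)
o(H) = √(H + √(-3 + H))
(o(3) - 2296)*(442 + 1317) = (√(3 + √(-3 + 3)) - 2296)*(442 + 1317) = (√(3 + √0) - 2296)*1759 = (√(3 + 0) - 2296)*1759 = (√3 - 2296)*1759 = (-2296 + √3)*1759 = -4038664 + 1759*√3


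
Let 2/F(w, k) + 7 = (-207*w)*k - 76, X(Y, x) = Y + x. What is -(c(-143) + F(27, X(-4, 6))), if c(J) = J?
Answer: 1610325/11261 ≈ 143.00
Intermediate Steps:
F(w, k) = 2/(-83 - 207*k*w) (F(w, k) = 2/(-7 + ((-207*w)*k - 76)) = 2/(-7 + (-207*k*w - 76)) = 2/(-7 + (-76 - 207*k*w)) = 2/(-83 - 207*k*w))
-(c(-143) + F(27, X(-4, 6))) = -(-143 - 2/(83 + 207*(-4 + 6)*27)) = -(-143 - 2/(83 + 207*2*27)) = -(-143 - 2/(83 + 11178)) = -(-143 - 2/11261) = -1*(-1610325/11261) = 1610325/11261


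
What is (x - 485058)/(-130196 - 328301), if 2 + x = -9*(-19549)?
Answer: 309119/458497 ≈ 0.67420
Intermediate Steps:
x = 175939 (x = -2 - 9*(-19549) = -2 + 175941 = 175939)
(x - 485058)/(-130196 - 328301) = (175939 - 485058)/(-130196 - 328301) = -309119/(-458497) = -309119*(-1/458497) = 309119/458497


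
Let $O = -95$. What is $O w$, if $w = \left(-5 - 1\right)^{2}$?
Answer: $-3420$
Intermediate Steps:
$w = 36$ ($w = \left(-6\right)^{2} = 36$)
$O w = \left(-95\right) 36 = -3420$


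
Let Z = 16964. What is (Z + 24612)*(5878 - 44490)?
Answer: -1605332512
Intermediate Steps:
(Z + 24612)*(5878 - 44490) = (16964 + 24612)*(5878 - 44490) = 41576*(-38612) = -1605332512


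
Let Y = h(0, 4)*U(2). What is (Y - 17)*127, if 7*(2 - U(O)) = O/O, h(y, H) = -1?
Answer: -16764/7 ≈ -2394.9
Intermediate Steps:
U(O) = 13/7 (U(O) = 2 - O/(7*O) = 2 - 1/7*1 = 2 - 1/7 = 13/7)
Y = -13/7 (Y = -1*13/7 = -13/7 ≈ -1.8571)
(Y - 17)*127 = (-13/7 - 17)*127 = -132/7*127 = -16764/7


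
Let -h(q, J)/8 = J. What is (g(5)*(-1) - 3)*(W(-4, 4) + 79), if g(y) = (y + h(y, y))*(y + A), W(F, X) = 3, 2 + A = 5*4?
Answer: 65764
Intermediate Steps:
h(q, J) = -8*J
A = 18 (A = -2 + 5*4 = -2 + 20 = 18)
g(y) = -7*y*(18 + y) (g(y) = (y - 8*y)*(y + 18) = (-7*y)*(18 + y) = -7*y*(18 + y))
(g(5)*(-1) - 3)*(W(-4, 4) + 79) = ((7*5*(-18 - 1*5))*(-1) - 3)*(3 + 79) = ((7*5*(-18 - 5))*(-1) - 3)*82 = ((7*5*(-23))*(-1) - 3)*82 = (-805*(-1) - 3)*82 = (805 - 3)*82 = 802*82 = 65764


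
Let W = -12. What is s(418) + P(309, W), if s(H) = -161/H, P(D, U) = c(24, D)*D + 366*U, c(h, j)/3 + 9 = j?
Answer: 114409783/418 ≈ 2.7371e+5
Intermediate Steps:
c(h, j) = -27 + 3*j
P(D, U) = 366*U + D*(-27 + 3*D) (P(D, U) = (-27 + 3*D)*D + 366*U = D*(-27 + 3*D) + 366*U = 366*U + D*(-27 + 3*D))
s(418) + P(309, W) = -161/418 + (366*(-12) + 3*309*(-9 + 309)) = -161*1/418 + (-4392 + 3*309*300) = -161/418 + (-4392 + 278100) = -161/418 + 273708 = 114409783/418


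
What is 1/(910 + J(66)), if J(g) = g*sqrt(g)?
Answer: 455/270302 - 33*sqrt(66)/270302 ≈ 0.00069147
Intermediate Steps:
J(g) = g**(3/2)
1/(910 + J(66)) = 1/(910 + 66**(3/2)) = 1/(910 + 66*sqrt(66))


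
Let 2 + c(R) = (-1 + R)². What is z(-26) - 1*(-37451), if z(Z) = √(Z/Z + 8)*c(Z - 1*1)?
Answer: 39797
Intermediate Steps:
c(R) = -2 + (-1 + R)²
z(Z) = -6 + 3*(-2 + Z)² (z(Z) = √(Z/Z + 8)*(-2 + (-1 + (Z - 1*1))²) = √(1 + 8)*(-2 + (-1 + (Z - 1))²) = √9*(-2 + (-1 + (-1 + Z))²) = 3*(-2 + (-2 + Z)²) = -6 + 3*(-2 + Z)²)
z(-26) - 1*(-37451) = (-6 + 3*(-2 - 26)²) - 1*(-37451) = (-6 + 3*(-28)²) + 37451 = (-6 + 3*784) + 37451 = (-6 + 2352) + 37451 = 2346 + 37451 = 39797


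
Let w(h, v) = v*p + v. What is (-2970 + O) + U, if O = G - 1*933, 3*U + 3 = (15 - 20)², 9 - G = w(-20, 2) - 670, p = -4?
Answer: -9632/3 ≈ -3210.7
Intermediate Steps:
w(h, v) = -3*v (w(h, v) = v*(-4) + v = -4*v + v = -3*v)
G = 685 (G = 9 - (-3*2 - 670) = 9 - (-6 - 670) = 9 - 1*(-676) = 9 + 676 = 685)
U = 22/3 (U = -1 + (15 - 20)²/3 = -1 + (⅓)*(-5)² = -1 + (⅓)*25 = -1 + 25/3 = 22/3 ≈ 7.3333)
O = -248 (O = 685 - 1*933 = 685 - 933 = -248)
(-2970 + O) + U = (-2970 - 248) + 22/3 = -3218 + 22/3 = -9632/3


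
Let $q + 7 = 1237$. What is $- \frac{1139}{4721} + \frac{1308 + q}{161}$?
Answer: $\frac{11798519}{760081} \approx 15.523$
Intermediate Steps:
$q = 1230$ ($q = -7 + 1237 = 1230$)
$- \frac{1139}{4721} + \frac{1308 + q}{161} = - \frac{1139}{4721} + \frac{1308 + 1230}{161} = \left(-1139\right) \frac{1}{4721} + 2538 \cdot \frac{1}{161} = - \frac{1139}{4721} + \frac{2538}{161} = \frac{11798519}{760081}$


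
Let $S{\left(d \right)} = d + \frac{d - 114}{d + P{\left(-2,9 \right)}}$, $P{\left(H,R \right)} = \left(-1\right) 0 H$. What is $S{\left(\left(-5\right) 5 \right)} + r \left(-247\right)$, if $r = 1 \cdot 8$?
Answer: $- \frac{49886}{25} \approx -1995.4$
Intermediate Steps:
$P{\left(H,R \right)} = 0$ ($P{\left(H,R \right)} = 0 H = 0$)
$r = 8$
$S{\left(d \right)} = d + \frac{-114 + d}{d}$ ($S{\left(d \right)} = d + \frac{d - 114}{d + 0} = d + \frac{-114 + d}{d}$)
$S{\left(\left(-5\right) 5 \right)} + r \left(-247\right) = \left(1 - 25 - \frac{114}{\left(-5\right) 5}\right) + 8 \left(-247\right) = \left(1 - 25 - \frac{114}{-25}\right) - 1976 = \left(1 - 25 - - \frac{114}{25}\right) - 1976 = \left(1 - 25 + \frac{114}{25}\right) - 1976 = - \frac{486}{25} - 1976 = - \frac{49886}{25}$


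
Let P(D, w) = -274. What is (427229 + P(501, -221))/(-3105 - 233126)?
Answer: -426955/236231 ≈ -1.8074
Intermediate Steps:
(427229 + P(501, -221))/(-3105 - 233126) = (427229 - 274)/(-3105 - 233126) = 426955/(-236231) = 426955*(-1/236231) = -426955/236231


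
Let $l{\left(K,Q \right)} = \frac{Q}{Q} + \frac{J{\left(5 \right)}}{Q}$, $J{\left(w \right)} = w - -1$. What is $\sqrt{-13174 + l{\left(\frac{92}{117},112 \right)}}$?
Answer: $\frac{39 i \sqrt{6790}}{28} \approx 114.77 i$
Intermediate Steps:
$J{\left(w \right)} = 1 + w$ ($J{\left(w \right)} = w + 1 = 1 + w$)
$l{\left(K,Q \right)} = 1 + \frac{6}{Q}$ ($l{\left(K,Q \right)} = \frac{Q}{Q} + \frac{1 + 5}{Q} = 1 + \frac{6}{Q}$)
$\sqrt{-13174 + l{\left(\frac{92}{117},112 \right)}} = \sqrt{-13174 + \frac{6 + 112}{112}} = \sqrt{-13174 + \frac{1}{112} \cdot 118} = \sqrt{-13174 + \frac{59}{56}} = \sqrt{- \frac{737685}{56}} = \frac{39 i \sqrt{6790}}{28}$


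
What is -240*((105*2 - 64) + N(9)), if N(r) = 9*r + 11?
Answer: -57120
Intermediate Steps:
N(r) = 11 + 9*r
-240*((105*2 - 64) + N(9)) = -240*((105*2 - 64) + (11 + 9*9)) = -240*((210 - 64) + (11 + 81)) = -240*(146 + 92) = -240*238 = -57120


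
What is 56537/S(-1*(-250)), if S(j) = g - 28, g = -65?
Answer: -56537/93 ≈ -607.92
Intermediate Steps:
S(j) = -93 (S(j) = -65 - 28 = -93)
56537/S(-1*(-250)) = 56537/(-93) = 56537*(-1/93) = -56537/93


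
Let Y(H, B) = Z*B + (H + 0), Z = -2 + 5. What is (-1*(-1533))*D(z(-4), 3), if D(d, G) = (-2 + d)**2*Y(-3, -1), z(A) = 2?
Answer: 0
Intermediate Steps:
Z = 3
Y(H, B) = H + 3*B (Y(H, B) = 3*B + (H + 0) = 3*B + H = H + 3*B)
D(d, G) = -6*(-2 + d)**2 (D(d, G) = (-2 + d)**2*(-3 + 3*(-1)) = (-2 + d)**2*(-3 - 3) = (-2 + d)**2*(-6) = -6*(-2 + d)**2)
(-1*(-1533))*D(z(-4), 3) = (-1*(-1533))*(-6*(-2 + 2)**2) = 1533*(-6*0**2) = 1533*(-6*0) = 1533*0 = 0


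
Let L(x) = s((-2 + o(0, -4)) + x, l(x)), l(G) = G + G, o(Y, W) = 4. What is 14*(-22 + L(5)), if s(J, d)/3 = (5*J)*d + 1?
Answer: 14434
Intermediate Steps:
l(G) = 2*G
s(J, d) = 3 + 15*J*d (s(J, d) = 3*((5*J)*d + 1) = 3*(5*J*d + 1) = 3*(1 + 5*J*d) = 3 + 15*J*d)
L(x) = 3 + 30*x*(2 + x) (L(x) = 3 + 15*((-2 + 4) + x)*(2*x) = 3 + 15*(2 + x)*(2*x) = 3 + 30*x*(2 + x))
14*(-22 + L(5)) = 14*(-22 + (3 + 30*5*(2 + 5))) = 14*(-22 + (3 + 30*5*7)) = 14*(-22 + (3 + 1050)) = 14*(-22 + 1053) = 14*1031 = 14434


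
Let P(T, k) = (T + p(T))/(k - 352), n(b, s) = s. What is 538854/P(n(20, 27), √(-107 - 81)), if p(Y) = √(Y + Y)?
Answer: -189676608/25 + 63225536*√6/75 - 359236*I*√282/75 + 1077708*I*√47/25 ≈ -5.5221e+6 + 2.151e+5*I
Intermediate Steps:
p(Y) = √2*√Y (p(Y) = √(2*Y) = √2*√Y)
P(T, k) = (T + √2*√T)/(-352 + k) (P(T, k) = (T + √2*√T)/(k - 352) = (T + √2*√T)/(-352 + k))
538854/P(n(20, 27), √(-107 - 81)) = 538854/(((27 + √2*√27)/(-352 + √(-107 - 81)))) = 538854/(((27 + √2*(3*√3))/(-352 + √(-188)))) = 538854/(((27 + 3*√6)/(-352 + 2*I*√47))) = 538854*((-352 + 2*I*√47)/(27 + 3*√6)) = 538854*(-352 + 2*I*√47)/(27 + 3*√6)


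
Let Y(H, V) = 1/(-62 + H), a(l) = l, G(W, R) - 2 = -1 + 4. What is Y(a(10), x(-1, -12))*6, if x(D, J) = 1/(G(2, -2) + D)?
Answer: -3/26 ≈ -0.11538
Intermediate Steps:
G(W, R) = 5 (G(W, R) = 2 + (-1 + 4) = 2 + 3 = 5)
x(D, J) = 1/(5 + D)
Y(a(10), x(-1, -12))*6 = 6/(-62 + 10) = 6/(-52) = -1/52*6 = -3/26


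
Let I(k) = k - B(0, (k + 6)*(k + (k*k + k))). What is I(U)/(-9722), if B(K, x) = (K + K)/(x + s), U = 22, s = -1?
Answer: -11/4861 ≈ -0.0022629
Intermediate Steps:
B(K, x) = 2*K/(-1 + x) (B(K, x) = (K + K)/(x - 1) = (2*K)/(-1 + x) = 2*K/(-1 + x))
I(k) = k (I(k) = k - 2*0/(-1 + (k + 6)*(k + (k*k + k))) = k - 2*0/(-1 + (6 + k)*(k + (k² + k))) = k - 2*0/(-1 + (6 + k)*(k + (k + k²))) = k - 2*0/(-1 + (6 + k)*(k² + 2*k)) = k - 1*0 = k + 0 = k)
I(U)/(-9722) = 22/(-9722) = 22*(-1/9722) = -11/4861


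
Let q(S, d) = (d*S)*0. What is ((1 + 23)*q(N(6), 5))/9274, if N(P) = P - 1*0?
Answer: 0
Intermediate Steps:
N(P) = P (N(P) = P + 0 = P)
q(S, d) = 0 (q(S, d) = (S*d)*0 = 0)
((1 + 23)*q(N(6), 5))/9274 = ((1 + 23)*0)/9274 = (24*0)*(1/9274) = 0*(1/9274) = 0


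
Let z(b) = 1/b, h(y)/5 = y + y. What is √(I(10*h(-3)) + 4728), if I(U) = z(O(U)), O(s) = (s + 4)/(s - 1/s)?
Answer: √93225880578/4440 ≈ 68.768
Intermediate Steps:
h(y) = 10*y (h(y) = 5*(y + y) = 5*(2*y) = 10*y)
O(s) = (4 + s)/(s - 1/s)
I(U) = (-1 + U²)/(U*(4 + U)) (I(U) = 1/(U*(4 + U)/(-1 + U²)) = (-1 + U²)/(U*(4 + U)))
√(I(10*h(-3)) + 4728) = √((-1 + (10*(10*(-3)))²)/(((10*(10*(-3))))*(4 + 10*(10*(-3)))) + 4728) = √((-1 + (10*(-30))²)/(((10*(-30)))*(4 + 10*(-30))) + 4728) = √((-1 + (-300)²)/((-300)*(4 - 300)) + 4728) = √(-1/300*(-1 + 90000)/(-296) + 4728) = √(-1/300*(-1/296)*89999 + 4728) = √(89999/88800 + 4728) = √(419936399/88800) = √93225880578/4440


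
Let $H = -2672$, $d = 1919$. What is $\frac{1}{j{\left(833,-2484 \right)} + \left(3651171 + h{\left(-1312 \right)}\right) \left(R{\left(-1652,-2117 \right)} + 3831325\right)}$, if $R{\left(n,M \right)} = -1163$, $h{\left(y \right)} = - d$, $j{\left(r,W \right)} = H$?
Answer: $\frac{1}{13977226336152} \approx 7.1545 \cdot 10^{-14}$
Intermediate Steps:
$j{\left(r,W \right)} = -2672$
$h{\left(y \right)} = -1919$ ($h{\left(y \right)} = \left(-1\right) 1919 = -1919$)
$\frac{1}{j{\left(833,-2484 \right)} + \left(3651171 + h{\left(-1312 \right)}\right) \left(R{\left(-1652,-2117 \right)} + 3831325\right)} = \frac{1}{-2672 + \left(3651171 - 1919\right) \left(-1163 + 3831325\right)} = \frac{1}{-2672 + 3649252 \cdot 3830162} = \frac{1}{-2672 + 13977226338824} = \frac{1}{13977226336152}$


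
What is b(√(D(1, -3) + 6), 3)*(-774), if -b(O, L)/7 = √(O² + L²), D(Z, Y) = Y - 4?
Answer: 10836*√2 ≈ 15324.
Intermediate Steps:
D(Z, Y) = -4 + Y
b(O, L) = -7*√(L² + O²) (b(O, L) = -7*√(O² + L²) = -7*√(L² + O²))
b(√(D(1, -3) + 6), 3)*(-774) = -7*√(3² + (√((-4 - 3) + 6))²)*(-774) = -7*√(9 + (√(-7 + 6))²)*(-774) = -7*√(9 + (√(-1))²)*(-774) = -7*√(9 + I²)*(-774) = -7*√(9 - 1)*(-774) = -14*√2*(-774) = 10836*√2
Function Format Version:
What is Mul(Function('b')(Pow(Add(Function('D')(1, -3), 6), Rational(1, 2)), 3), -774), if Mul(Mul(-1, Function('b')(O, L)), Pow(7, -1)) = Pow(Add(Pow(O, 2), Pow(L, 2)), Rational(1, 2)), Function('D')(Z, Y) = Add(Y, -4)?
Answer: Mul(10836, Pow(2, Rational(1, 2))) ≈ 15324.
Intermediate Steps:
Function('D')(Z, Y) = Add(-4, Y)
Function('b')(O, L) = Mul(-7, Pow(Add(Pow(L, 2), Pow(O, 2)), Rational(1, 2))) (Function('b')(O, L) = Mul(-7, Pow(Add(Pow(O, 2), Pow(L, 2)), Rational(1, 2))) = Mul(-7, Pow(Add(Pow(L, 2), Pow(O, 2)), Rational(1, 2))))
Mul(Function('b')(Pow(Add(Function('D')(1, -3), 6), Rational(1, 2)), 3), -774) = Mul(Mul(-7, Pow(Add(Pow(3, 2), Pow(Pow(Add(Add(-4, -3), 6), Rational(1, 2)), 2)), Rational(1, 2))), -774) = Mul(Mul(-7, Pow(Add(9, Pow(Pow(Add(-7, 6), Rational(1, 2)), 2)), Rational(1, 2))), -774) = Mul(Mul(-7, Pow(Add(9, Pow(Pow(-1, Rational(1, 2)), 2)), Rational(1, 2))), -774) = Mul(Mul(-7, Pow(Add(9, Pow(I, 2)), Rational(1, 2))), -774) = Mul(Mul(-7, Pow(Add(9, -1), Rational(1, 2))), -774) = Mul(Mul(-7, Pow(8, Rational(1, 2))), -774) = Mul(Mul(-7, Mul(2, Pow(2, Rational(1, 2)))), -774) = Mul(Mul(-14, Pow(2, Rational(1, 2))), -774) = Mul(10836, Pow(2, Rational(1, 2)))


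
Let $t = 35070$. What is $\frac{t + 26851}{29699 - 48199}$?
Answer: $- \frac{61921}{18500} \approx -3.3471$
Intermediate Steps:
$\frac{t + 26851}{29699 - 48199} = \frac{35070 + 26851}{29699 - 48199} = \frac{61921}{-18500} = 61921 \left(- \frac{1}{18500}\right) = - \frac{61921}{18500}$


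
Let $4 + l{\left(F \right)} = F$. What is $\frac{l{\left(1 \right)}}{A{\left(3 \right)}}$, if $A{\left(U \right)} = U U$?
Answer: $- \frac{1}{3} \approx -0.33333$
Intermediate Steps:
$l{\left(F \right)} = -4 + F$
$A{\left(U \right)} = U^{2}$
$\frac{l{\left(1 \right)}}{A{\left(3 \right)}} = \frac{-4 + 1}{3^{2}} = - \frac{3}{9} = \left(-3\right) \frac{1}{9} = - \frac{1}{3}$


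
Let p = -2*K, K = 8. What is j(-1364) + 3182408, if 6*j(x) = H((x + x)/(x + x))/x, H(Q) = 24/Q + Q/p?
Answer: 416717232769/130944 ≈ 3.1824e+6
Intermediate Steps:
p = -16 (p = -2*8 = -16)
H(Q) = 24/Q - Q/16 (H(Q) = 24/Q + Q/(-16) = 24/Q + Q*(-1/16) = 24/Q - Q/16)
j(x) = 383/(96*x) (j(x) = ((24/(((x + x)/(x + x))) - (x + x)/(16*(x + x)))/x)/6 = ((24/(((2*x)/((2*x)))) - 2*x/(16*(2*x)))/x)/6 = ((24/(((2*x)*(1/(2*x)))) - 2*x*1/(2*x)/16)/x)/6 = ((24/1 - 1/16*1)/x)/6 = ((24*1 - 1/16)/x)/6 = ((24 - 1/16)/x)/6 = (383/(16*x))/6 = 383/(96*x))
j(-1364) + 3182408 = (383/96)/(-1364) + 3182408 = (383/96)*(-1/1364) + 3182408 = -383/130944 + 3182408 = 416717232769/130944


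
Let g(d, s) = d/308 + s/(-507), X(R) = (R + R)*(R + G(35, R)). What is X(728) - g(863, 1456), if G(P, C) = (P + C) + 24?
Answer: 26496550919/12012 ≈ 2.2058e+6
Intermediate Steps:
G(P, C) = 24 + C + P (G(P, C) = (C + P) + 24 = 24 + C + P)
X(R) = 2*R*(59 + 2*R) (X(R) = (R + R)*(R + (24 + R + 35)) = (2*R)*(R + (59 + R)) = (2*R)*(59 + 2*R) = 2*R*(59 + 2*R))
g(d, s) = -s/507 + d/308 (g(d, s) = d*(1/308) + s*(-1/507) = d/308 - s/507 = -s/507 + d/308)
X(728) - g(863, 1456) = 2*728*(59 + 2*728) - (-1/507*1456 + (1/308)*863) = 2*728*(59 + 1456) - (-112/39 + 863/308) = 2*728*1515 - 1*(-839/12012) = 2205840 + 839/12012 = 26496550919/12012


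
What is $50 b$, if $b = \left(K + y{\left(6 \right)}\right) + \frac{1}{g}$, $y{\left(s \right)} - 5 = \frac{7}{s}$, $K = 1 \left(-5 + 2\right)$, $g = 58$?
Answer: $\frac{13850}{87} \approx 159.2$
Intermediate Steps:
$K = -3$ ($K = 1 \left(-3\right) = -3$)
$y{\left(s \right)} = 5 + \frac{7}{s}$
$b = \frac{277}{87}$ ($b = \left(-3 + \left(5 + \frac{7}{6}\right)\right) + \frac{1}{58} = \left(-3 + \frac{37}{6}\right) + \frac{1}{58} = \frac{19}{6} + \frac{1}{58} = \frac{277}{87} \approx 3.1839$)
$50 b = 50 \cdot \frac{277}{87} = \frac{13850}{87}$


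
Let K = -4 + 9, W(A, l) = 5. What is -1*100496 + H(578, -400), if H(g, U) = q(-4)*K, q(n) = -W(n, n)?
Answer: -100521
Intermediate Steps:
K = 5
q(n) = -5 (q(n) = -1*5 = -5)
H(g, U) = -25 (H(g, U) = -5*5 = -25)
-1*100496 + H(578, -400) = -1*100496 - 25 = -100496 - 25 = -100521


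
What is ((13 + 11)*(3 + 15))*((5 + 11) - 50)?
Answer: -14688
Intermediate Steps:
((13 + 11)*(3 + 15))*((5 + 11) - 50) = (24*18)*(16 - 50) = 432*(-34) = -14688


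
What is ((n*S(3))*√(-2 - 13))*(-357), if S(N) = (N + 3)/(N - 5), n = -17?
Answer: -18207*I*√15 ≈ -70515.0*I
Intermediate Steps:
S(N) = (3 + N)/(-5 + N)
((n*S(3))*√(-2 - 13))*(-357) = ((-17*(3 + 3)/(-5 + 3))*√(-2 - 13))*(-357) = ((-17*6/(-2))*√(-15))*(-357) = ((-(-17)*6/2)*(I*√15))*(-357) = ((-17*(-3))*(I*√15))*(-357) = (51*(I*√15))*(-357) = (51*I*√15)*(-357) = -18207*I*√15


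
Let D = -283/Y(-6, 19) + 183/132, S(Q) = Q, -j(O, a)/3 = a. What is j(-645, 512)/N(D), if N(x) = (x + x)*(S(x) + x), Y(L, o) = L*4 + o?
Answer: -18585600/162741049 ≈ -0.11420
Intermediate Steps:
Y(L, o) = o + 4*L (Y(L, o) = 4*L + o = o + 4*L)
j(O, a) = -3*a
D = 12757/220 (D = -283/(19 + 4*(-6)) + 183/132 = -283/(19 - 24) + 183*(1/132) = -283/(-5) + 61/44 = -283*(-⅕) + 61/44 = 283/5 + 61/44 = 12757/220 ≈ 57.986)
N(x) = 4*x² (N(x) = (x + x)*(x + x) = (2*x)*(2*x) = 4*x²)
j(-645, 512)/N(D) = (-3*512)/((4*(12757/220)²)) = -1536/(4*(162741049/48400)) = -1536/162741049/12100 = -1536*12100/162741049 = -18585600/162741049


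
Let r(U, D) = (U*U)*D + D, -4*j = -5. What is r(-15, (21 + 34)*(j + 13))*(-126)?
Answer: -22318065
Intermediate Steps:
j = 5/4 (j = -¼*(-5) = 5/4 ≈ 1.2500)
r(U, D) = D + D*U² (r(U, D) = U²*D + D = D*U² + D = D + D*U²)
r(-15, (21 + 34)*(j + 13))*(-126) = (((21 + 34)*(5/4 + 13))*(1 + (-15)²))*(-126) = ((55*(57/4))*(1 + 225))*(-126) = ((3135/4)*226)*(-126) = (354255/2)*(-126) = -22318065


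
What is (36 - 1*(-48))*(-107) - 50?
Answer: -9038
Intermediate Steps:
(36 - 1*(-48))*(-107) - 50 = (36 + 48)*(-107) - 50 = 84*(-107) - 50 = -8988 - 50 = -9038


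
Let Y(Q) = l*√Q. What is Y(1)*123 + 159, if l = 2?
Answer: 405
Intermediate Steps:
Y(Q) = 2*√Q
Y(1)*123 + 159 = (2*√1)*123 + 159 = (2*1)*123 + 159 = 2*123 + 159 = 246 + 159 = 405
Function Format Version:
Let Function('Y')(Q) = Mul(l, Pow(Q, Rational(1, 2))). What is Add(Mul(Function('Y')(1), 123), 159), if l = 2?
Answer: 405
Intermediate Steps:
Function('Y')(Q) = Mul(2, Pow(Q, Rational(1, 2)))
Add(Mul(Function('Y')(1), 123), 159) = Add(Mul(Mul(2, Pow(1, Rational(1, 2))), 123), 159) = Add(Mul(Mul(2, 1), 123), 159) = Add(Mul(2, 123), 159) = Add(246, 159) = 405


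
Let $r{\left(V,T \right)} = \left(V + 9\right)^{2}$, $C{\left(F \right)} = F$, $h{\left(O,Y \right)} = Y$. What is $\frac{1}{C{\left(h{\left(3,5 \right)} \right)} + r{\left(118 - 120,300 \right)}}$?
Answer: $\frac{1}{54} \approx 0.018519$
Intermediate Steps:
$r{\left(V,T \right)} = \left(9 + V\right)^{2}$
$\frac{1}{C{\left(h{\left(3,5 \right)} \right)} + r{\left(118 - 120,300 \right)}} = \frac{1}{5 + \left(9 + \left(118 - 120\right)\right)^{2}} = \frac{1}{5 + \left(9 - 2\right)^{2}} = \frac{1}{5 + 7^{2}} = \frac{1}{5 + 49} = \frac{1}{54}$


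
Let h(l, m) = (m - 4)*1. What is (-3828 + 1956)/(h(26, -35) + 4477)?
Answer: -936/2219 ≈ -0.42181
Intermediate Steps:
h(l, m) = -4 + m (h(l, m) = (-4 + m)*1 = -4 + m)
(-3828 + 1956)/(h(26, -35) + 4477) = (-3828 + 1956)/((-4 - 35) + 4477) = -1872/(-39 + 4477) = -1872/4438 = -1872*1/4438 = -936/2219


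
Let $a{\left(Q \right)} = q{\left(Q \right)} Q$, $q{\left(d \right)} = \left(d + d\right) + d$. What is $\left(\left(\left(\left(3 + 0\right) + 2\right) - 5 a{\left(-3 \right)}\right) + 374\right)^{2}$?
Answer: $59536$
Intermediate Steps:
$q{\left(d \right)} = 3 d$ ($q{\left(d \right)} = 2 d + d = 3 d$)
$a{\left(Q \right)} = 3 Q^{2}$ ($a{\left(Q \right)} = 3 Q Q = 3 Q^{2}$)
$\left(\left(\left(\left(3 + 0\right) + 2\right) - 5 a{\left(-3 \right)}\right) + 374\right)^{2} = \left(\left(\left(\left(3 + 0\right) + 2\right) - 5 \cdot 3 \left(-3\right)^{2}\right) + 374\right)^{2} = \left(\left(\left(3 + 2\right) - 5 \cdot 3 \cdot 9\right) + 374\right)^{2} = \left(\left(5 - 135\right) + 374\right)^{2} = \left(-130 + 374\right)^{2} = 244^{2} = 59536$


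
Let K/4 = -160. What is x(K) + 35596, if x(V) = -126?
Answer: 35470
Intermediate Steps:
K = -640 (K = 4*(-160) = -640)
x(K) + 35596 = -126 + 35596 = 35470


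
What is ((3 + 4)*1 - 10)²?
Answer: 9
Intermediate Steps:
((3 + 4)*1 - 10)² = (7*1 - 10)² = (7 - 10)² = (-3)² = 9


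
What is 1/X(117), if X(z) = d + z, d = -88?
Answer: 1/29 ≈ 0.034483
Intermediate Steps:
X(z) = -88 + z
1/X(117) = 1/(-88 + 117) = 1/29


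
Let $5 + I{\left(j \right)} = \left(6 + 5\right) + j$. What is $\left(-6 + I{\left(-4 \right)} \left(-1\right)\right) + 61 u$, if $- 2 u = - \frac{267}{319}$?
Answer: $\frac{11183}{638} \approx 17.528$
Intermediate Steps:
$I{\left(j \right)} = 6 + j$ ($I{\left(j \right)} = -5 + \left(\left(6 + 5\right) + j\right) = -5 + \left(11 + j\right) = 6 + j$)
$u = \frac{267}{638}$ ($u = - \frac{\left(-267\right) \frac{1}{319}}{2} = \left(- \frac{1}{2}\right) \left(- \frac{267}{319}\right) = \frac{267}{638} \approx 0.4185$)
$\left(-6 + I{\left(-4 \right)} \left(-1\right)\right) + 61 u = \left(-6 + \left(6 - 4\right) \left(-1\right)\right) + 61 \cdot \frac{267}{638} = \left(-6 + 2 \left(-1\right)\right) + \frac{16287}{638} = \left(-6 - 2\right) + \frac{16287}{638} = -8 + \frac{16287}{638} = \frac{11183}{638}$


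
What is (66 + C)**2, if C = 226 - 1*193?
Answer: 9801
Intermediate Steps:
C = 33 (C = 226 - 193 = 33)
(66 + C)**2 = (66 + 33)**2 = 99**2 = 9801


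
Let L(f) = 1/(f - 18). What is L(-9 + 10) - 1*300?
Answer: -5101/17 ≈ -300.06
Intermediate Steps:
L(f) = 1/(-18 + f)
L(-9 + 10) - 1*300 = 1/(-18 + (-9 + 10)) - 1*300 = 1/(-18 + 1) - 300 = 1/(-17) - 300 = -1/17 - 300 = -5101/17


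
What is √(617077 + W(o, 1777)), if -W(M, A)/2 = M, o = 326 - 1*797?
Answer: √618019 ≈ 786.14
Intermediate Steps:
o = -471 (o = 326 - 797 = -471)
W(M, A) = -2*M
√(617077 + W(o, 1777)) = √(617077 - 2*(-471)) = √(617077 + 942) = √618019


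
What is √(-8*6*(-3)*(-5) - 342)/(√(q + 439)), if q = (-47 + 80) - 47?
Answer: 3*I*√2006/85 ≈ 1.5808*I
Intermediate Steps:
q = -14 (q = 33 - 47 = -14)
√(-8*6*(-3)*(-5) - 342)/(√(q + 439)) = √(-8*6*(-3)*(-5) - 342)/(√(-14 + 439)) = √(-(-144)*(-5) - 342)/(√425) = √(-8*90 - 342)/((5*√17)) = √(-720 - 342)*(√17/85) = √(-1062)*(√17/85) = (3*I*√118)*(√17/85) = 3*I*√2006/85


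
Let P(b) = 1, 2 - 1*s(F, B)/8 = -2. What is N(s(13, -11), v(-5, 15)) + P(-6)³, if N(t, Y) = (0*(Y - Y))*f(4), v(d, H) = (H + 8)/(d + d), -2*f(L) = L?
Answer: 1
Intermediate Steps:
s(F, B) = 32 (s(F, B) = 16 - 8*(-2) = 16 + 16 = 32)
f(L) = -L/2
v(d, H) = (8 + H)/(2*d) (v(d, H) = (8 + H)/((2*d)) = (8 + H)*(1/(2*d)) = (8 + H)/(2*d))
N(t, Y) = 0 (N(t, Y) = (0*(Y - Y))*(-½*4) = (0*0)*(-2) = 0*(-2) = 0)
N(s(13, -11), v(-5, 15)) + P(-6)³ = 0 + 1³ = 0 + 1 = 1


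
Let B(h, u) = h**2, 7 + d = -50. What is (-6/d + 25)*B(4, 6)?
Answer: 7632/19 ≈ 401.68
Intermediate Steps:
d = -57 (d = -7 - 50 = -57)
(-6/d + 25)*B(4, 6) = (-6/(-57) + 25)*4**2 = (-6*(-1/57) + 25)*16 = (2/19 + 25)*16 = (477/19)*16 = 7632/19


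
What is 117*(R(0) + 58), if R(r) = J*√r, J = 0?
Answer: 6786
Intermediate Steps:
R(r) = 0 (R(r) = 0*√r = 0)
117*(R(0) + 58) = 117*(0 + 58) = 117*58 = 6786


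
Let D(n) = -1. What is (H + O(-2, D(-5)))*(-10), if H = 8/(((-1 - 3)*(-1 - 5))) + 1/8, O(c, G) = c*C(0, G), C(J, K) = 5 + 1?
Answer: 1385/12 ≈ 115.42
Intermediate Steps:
C(J, K) = 6
O(c, G) = 6*c (O(c, G) = c*6 = 6*c)
H = 11/24 (H = 8/((-4*(-6))) + 1*(⅛) = 8/24 + ⅛ = 8*(1/24) + ⅛ = ⅓ + ⅛ = 11/24 ≈ 0.45833)
(H + O(-2, D(-5)))*(-10) = (11/24 + 6*(-2))*(-10) = (11/24 - 12)*(-10) = -277/24*(-10) = 1385/12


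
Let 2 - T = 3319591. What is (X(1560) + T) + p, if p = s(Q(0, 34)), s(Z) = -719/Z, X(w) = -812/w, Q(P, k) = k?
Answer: -11004509363/3315 ≈ -3.3196e+6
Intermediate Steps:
T = -3319589 (T = 2 - 1*3319591 = 2 - 3319591 = -3319589)
p = -719/34 ≈ -21.147
(X(1560) + T) + p = (-812/1560 - 3319589) - 719/34 = (-812*1/1560 - 3319589) - 719/34 = (-203/390 - 3319589) - 719/34 = -1294639913/390 - 719/34 = -11004509363/3315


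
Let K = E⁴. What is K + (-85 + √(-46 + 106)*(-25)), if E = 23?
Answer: 279756 - 50*√15 ≈ 2.7956e+5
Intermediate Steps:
K = 279841 (K = 23⁴ = 279841)
K + (-85 + √(-46 + 106)*(-25)) = 279841 + (-85 + √(-46 + 106)*(-25)) = 279841 + (-85 + √60*(-25)) = 279841 + (-85 + (2*√15)*(-25)) = 279841 + (-85 - 50*√15) = 279756 - 50*√15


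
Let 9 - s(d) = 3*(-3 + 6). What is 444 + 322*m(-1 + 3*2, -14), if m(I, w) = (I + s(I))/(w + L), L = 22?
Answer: 2581/4 ≈ 645.25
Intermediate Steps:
s(d) = 0 (s(d) = 9 - 3*(-3 + 6) = 9 - 3*3 = 9 - 1*9 = 9 - 9 = 0)
m(I, w) = I/(22 + w) (m(I, w) = (I + 0)/(w + 22) = I/(22 + w))
444 + 322*m(-1 + 3*2, -14) = 444 + 322*((-1 + 3*2)/(22 - 14)) = 444 + 322*((-1 + 6)/8) = 444 + 322*(5*(1/8)) = 444 + 322*(5/8) = 444 + 805/4 = 2581/4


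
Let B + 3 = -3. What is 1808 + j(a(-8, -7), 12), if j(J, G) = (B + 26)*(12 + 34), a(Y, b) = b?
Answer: 2728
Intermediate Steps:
B = -6 (B = -3 - 3 = -6)
j(J, G) = 920 (j(J, G) = (-6 + 26)*(12 + 34) = 20*46 = 920)
1808 + j(a(-8, -7), 12) = 1808 + 920 = 2728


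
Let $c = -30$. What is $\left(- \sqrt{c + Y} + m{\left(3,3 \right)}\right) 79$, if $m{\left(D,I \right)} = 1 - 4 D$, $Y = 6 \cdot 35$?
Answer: $-869 - 474 \sqrt{5} \approx -1928.9$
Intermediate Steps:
$Y = 210$
$\left(- \sqrt{c + Y} + m{\left(3,3 \right)}\right) 79 = \left(- \sqrt{-30 + 210} + \left(1 - 12\right)\right) 79 = \left(- \sqrt{180} + \left(1 - 12\right)\right) 79 = \left(- 6 \sqrt{5} - 11\right) 79 = \left(-11 - 6 \sqrt{5}\right) 79 = -869 - 474 \sqrt{5}$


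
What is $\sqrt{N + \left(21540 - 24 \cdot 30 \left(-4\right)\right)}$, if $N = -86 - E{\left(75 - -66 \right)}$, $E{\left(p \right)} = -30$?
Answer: $2 \sqrt{6091} \approx 156.09$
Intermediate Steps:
$N = -56$ ($N = -86 - -30 = -86 + 30 = -56$)
$\sqrt{N + \left(21540 - 24 \cdot 30 \left(-4\right)\right)} = \sqrt{-56 + \left(21540 - 24 \cdot 30 \left(-4\right)\right)} = \sqrt{-56 + \left(21540 - 720 \left(-4\right)\right)} = \sqrt{-56 + \left(21540 - -2880\right)} = \sqrt{-56 + \left(21540 + 2880\right)} = \sqrt{-56 + 24420} = \sqrt{24364} = 2 \sqrt{6091}$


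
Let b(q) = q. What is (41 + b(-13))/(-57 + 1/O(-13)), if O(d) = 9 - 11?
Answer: -56/115 ≈ -0.48696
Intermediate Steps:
O(d) = -2
(41 + b(-13))/(-57 + 1/O(-13)) = (41 - 13)/(-57 + 1/(-2)) = 28/(-57 - 1/2) = 28/(-115/2) = 28*(-2/115) = -56/115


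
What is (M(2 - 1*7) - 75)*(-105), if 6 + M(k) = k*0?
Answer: 8505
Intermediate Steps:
M(k) = -6 (M(k) = -6 + k*0 = -6 + 0 = -6)
(M(2 - 1*7) - 75)*(-105) = (-6 - 75)*(-105) = -81*(-105) = 8505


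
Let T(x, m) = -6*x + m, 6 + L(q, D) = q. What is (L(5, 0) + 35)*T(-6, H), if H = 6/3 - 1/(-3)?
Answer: 3910/3 ≈ 1303.3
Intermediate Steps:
L(q, D) = -6 + q
H = 7/3 (H = 6*(1/3) - 1*(-1/3) = 2 + 1/3 = 7/3 ≈ 2.3333)
T(x, m) = m - 6*x
(L(5, 0) + 35)*T(-6, H) = ((-6 + 5) + 35)*(7/3 - 6*(-6)) = (-1 + 35)*(7/3 + 36) = 34*(115/3) = 3910/3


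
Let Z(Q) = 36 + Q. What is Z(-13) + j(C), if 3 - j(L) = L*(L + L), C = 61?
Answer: -7416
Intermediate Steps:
j(L) = 3 - 2*L² (j(L) = 3 - L*(L + L) = 3 - L*2*L = 3 - 2*L²)
Z(-13) + j(C) = (36 - 13) + (3 - 2*61²) = 23 + (3 - 2*3721) = 23 + (3 - 7442) = 23 - 7439 = -7416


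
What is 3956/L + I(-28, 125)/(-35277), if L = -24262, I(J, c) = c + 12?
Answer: -71439853/427945287 ≈ -0.16694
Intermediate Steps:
I(J, c) = 12 + c
3956/L + I(-28, 125)/(-35277) = 3956/(-24262) + (12 + 125)/(-35277) = 3956*(-1/24262) + 137*(-1/35277) = -1978/12131 - 137/35277 = -71439853/427945287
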